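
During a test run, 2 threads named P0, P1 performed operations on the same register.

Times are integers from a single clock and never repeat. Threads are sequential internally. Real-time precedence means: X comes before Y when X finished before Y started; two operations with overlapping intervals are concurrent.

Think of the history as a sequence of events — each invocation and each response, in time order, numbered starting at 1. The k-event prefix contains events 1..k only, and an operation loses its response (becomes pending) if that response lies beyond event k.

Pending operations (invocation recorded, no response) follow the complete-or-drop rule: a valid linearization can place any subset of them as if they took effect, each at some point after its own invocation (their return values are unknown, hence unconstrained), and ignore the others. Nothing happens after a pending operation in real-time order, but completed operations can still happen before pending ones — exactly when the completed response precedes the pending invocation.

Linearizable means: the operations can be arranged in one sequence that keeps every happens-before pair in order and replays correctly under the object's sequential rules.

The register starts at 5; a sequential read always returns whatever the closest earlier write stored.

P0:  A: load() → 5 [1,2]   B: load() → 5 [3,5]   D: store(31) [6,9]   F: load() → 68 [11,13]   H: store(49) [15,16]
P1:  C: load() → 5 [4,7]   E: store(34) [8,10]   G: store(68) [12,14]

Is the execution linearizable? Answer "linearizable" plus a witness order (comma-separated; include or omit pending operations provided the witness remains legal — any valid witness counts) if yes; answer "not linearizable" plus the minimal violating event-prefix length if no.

linearizable — witness: A, B, C, D, E, G, F, H

1. A load() → 5, leaving value 5
2. B load() → 5, leaving value 5
3. C load() → 5, leaving value 5
4. D store(31), leaving value 31
5. E store(34), leaving value 34
6. G store(68), leaving value 68
7. F load() → 68, leaving value 68
8. H store(49), leaving value 49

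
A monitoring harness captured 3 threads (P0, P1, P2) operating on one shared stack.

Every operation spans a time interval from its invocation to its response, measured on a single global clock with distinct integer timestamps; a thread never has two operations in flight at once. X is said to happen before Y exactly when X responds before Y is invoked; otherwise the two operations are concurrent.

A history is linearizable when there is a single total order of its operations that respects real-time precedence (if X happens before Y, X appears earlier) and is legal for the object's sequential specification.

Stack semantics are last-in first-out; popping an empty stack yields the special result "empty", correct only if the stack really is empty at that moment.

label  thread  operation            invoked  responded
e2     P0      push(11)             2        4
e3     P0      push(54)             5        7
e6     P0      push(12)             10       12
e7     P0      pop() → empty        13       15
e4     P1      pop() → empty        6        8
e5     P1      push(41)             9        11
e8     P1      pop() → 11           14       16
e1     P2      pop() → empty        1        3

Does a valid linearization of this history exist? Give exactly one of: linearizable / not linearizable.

events 1..7 are fine; event 8 — the response of e4 at time 8 — makes the prefix non-linearizable
checked exhaustively: 4 real-time-consistent orders of 4 completed operations, zero legal stack replays
sample order e1, e2, e3, e4 stalls at step 4 — e4 pop() → empty has no legal effect
sample order e1, e2, e4, e3 stalls at step 3 — e4 pop() → empty has no legal effect

not linearizable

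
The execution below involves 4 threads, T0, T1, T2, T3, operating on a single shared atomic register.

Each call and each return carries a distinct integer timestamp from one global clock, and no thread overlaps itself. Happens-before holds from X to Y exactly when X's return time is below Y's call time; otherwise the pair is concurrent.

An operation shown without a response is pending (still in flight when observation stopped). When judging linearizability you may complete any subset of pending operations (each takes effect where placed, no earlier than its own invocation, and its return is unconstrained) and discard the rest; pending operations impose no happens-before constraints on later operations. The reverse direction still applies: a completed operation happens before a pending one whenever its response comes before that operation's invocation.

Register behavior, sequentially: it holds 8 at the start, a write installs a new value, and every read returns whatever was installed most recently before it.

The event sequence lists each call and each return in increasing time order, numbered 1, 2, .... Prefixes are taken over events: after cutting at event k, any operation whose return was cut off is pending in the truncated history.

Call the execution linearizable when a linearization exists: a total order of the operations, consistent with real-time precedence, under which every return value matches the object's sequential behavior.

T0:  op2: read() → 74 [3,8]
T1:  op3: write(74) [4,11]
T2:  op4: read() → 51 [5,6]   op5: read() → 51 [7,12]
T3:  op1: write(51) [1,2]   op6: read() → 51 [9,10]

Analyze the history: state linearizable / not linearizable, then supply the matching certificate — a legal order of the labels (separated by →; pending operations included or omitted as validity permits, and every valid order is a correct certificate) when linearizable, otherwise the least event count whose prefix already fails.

not linearizable — minimal violating prefix: 10 events

through event 9 a valid linearization exists; event 10 (op6 responding at time 10) ends that
2 orders of the 4 completed atomic register ops respect real time; none is legal
no completion choice of the 2 pending operations (op3, op5) rescues it — every subset was tried
for example op1, op2, op4, op6 (pending dropped) fails at step 2: op2 read() → 74 is not legal there
for example op1, op4, op2, op6 (pending dropped) fails at step 3: op2 read() → 74 is not legal there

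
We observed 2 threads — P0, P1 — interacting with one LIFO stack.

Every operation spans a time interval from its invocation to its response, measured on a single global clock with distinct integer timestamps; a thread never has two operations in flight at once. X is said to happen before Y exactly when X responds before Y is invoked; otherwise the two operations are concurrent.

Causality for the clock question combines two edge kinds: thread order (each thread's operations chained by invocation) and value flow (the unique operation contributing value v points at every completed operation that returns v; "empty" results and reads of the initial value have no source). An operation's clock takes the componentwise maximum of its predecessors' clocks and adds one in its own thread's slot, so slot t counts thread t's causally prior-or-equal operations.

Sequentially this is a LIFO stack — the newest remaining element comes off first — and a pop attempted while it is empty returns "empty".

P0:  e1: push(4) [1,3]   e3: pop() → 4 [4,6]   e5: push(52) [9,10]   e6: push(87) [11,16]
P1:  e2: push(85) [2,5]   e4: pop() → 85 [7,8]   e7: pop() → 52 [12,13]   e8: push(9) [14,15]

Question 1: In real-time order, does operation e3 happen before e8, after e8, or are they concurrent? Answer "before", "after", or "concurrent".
Answer: before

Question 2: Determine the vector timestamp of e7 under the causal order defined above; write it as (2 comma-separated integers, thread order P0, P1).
Answer: (3, 3)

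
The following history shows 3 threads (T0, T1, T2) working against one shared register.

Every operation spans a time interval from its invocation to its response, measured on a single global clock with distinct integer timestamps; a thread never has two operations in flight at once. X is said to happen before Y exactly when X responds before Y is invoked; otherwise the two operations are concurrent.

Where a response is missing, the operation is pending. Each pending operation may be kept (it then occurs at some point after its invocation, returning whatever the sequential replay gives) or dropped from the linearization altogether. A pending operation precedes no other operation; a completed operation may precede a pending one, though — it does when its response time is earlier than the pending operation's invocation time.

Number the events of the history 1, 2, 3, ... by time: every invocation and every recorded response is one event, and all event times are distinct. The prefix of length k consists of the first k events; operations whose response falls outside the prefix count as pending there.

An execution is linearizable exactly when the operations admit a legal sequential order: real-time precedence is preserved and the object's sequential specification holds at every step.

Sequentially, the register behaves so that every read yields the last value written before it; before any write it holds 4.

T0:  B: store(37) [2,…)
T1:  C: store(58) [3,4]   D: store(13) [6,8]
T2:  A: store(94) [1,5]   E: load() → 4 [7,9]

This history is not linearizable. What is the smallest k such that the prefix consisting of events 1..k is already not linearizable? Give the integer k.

events 1..8 are still linearizable — one witness is A, B, C, D:
1. A store(94), leaving value 94
2. B store(37) (pending, included), leaving value 37
3. C store(58), leaving value 58
4. D store(13), leaving value 13
with event 9 included (E responding at time 9), all real-time-consistent orders fail
every completion of the 1 pending operation (B) was checked; none linearizes
sample order A, C, D, E (pending dropped) stalls at step 4 — E load() → 4 has no legal effect
sample order A, C, E, D (pending dropped) stalls at step 3 — E load() → 4 has no legal effect

9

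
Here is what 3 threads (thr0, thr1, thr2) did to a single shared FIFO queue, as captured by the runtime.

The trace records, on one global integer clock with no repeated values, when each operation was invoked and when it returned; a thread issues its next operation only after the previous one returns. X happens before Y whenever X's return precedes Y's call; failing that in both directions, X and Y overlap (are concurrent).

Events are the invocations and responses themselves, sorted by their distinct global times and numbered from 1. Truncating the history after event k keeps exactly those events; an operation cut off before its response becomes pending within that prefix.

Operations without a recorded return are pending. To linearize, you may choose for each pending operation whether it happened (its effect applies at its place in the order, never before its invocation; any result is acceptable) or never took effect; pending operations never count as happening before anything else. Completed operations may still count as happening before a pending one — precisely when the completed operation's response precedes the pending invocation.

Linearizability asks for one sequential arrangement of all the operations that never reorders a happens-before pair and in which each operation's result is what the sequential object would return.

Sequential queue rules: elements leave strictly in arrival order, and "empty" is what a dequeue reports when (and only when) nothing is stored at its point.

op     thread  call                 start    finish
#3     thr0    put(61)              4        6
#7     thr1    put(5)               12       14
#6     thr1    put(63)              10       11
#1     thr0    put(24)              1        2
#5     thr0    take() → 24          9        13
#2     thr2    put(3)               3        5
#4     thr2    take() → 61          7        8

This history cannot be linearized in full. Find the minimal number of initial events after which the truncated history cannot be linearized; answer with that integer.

events 1..7 are still linearizable — one witness is #1, #2, #3:
after step 1 (#1 put(24)): queue <24>
after step 2 (#2 put(3)): queue <24,3>
after step 3 (#3 put(61)): queue <24,3,61>
include event 8 — #4 responding at 8 — and every candidate order breaks
for example #1, #2, #3, #4 fails at step 4: #4 take() → 61 is not legal there
for example #1, #3, #2, #4 fails at step 4: #4 take() → 61 is not legal there

8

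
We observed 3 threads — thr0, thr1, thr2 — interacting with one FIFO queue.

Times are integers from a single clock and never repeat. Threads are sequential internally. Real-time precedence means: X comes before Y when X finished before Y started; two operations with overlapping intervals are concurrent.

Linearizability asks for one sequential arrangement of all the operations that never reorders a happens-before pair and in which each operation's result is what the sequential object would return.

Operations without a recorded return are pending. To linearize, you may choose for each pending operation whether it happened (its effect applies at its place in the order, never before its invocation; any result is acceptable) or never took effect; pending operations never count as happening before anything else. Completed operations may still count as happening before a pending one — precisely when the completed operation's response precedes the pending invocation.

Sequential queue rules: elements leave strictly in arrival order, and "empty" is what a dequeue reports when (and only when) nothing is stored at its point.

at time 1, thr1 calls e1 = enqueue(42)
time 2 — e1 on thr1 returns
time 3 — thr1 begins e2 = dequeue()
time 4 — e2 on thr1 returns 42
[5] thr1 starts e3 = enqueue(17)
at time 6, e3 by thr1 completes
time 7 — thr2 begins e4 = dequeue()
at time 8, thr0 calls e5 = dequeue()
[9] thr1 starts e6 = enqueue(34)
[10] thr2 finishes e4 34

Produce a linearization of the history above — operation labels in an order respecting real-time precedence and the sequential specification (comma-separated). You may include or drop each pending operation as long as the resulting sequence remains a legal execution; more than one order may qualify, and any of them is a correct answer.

e1, e2, e3, e5, e6, e4

1. e1 enqueue(42), leaving queue <42>
2. e2 dequeue() → 42, leaving queue <>
3. e3 enqueue(17), leaving queue <17>
4. e5 dequeue() (pending, included), leaving queue <>
5. e6 enqueue(34) (pending, included), leaving queue <34>
6. e4 dequeue() → 34, leaving queue <>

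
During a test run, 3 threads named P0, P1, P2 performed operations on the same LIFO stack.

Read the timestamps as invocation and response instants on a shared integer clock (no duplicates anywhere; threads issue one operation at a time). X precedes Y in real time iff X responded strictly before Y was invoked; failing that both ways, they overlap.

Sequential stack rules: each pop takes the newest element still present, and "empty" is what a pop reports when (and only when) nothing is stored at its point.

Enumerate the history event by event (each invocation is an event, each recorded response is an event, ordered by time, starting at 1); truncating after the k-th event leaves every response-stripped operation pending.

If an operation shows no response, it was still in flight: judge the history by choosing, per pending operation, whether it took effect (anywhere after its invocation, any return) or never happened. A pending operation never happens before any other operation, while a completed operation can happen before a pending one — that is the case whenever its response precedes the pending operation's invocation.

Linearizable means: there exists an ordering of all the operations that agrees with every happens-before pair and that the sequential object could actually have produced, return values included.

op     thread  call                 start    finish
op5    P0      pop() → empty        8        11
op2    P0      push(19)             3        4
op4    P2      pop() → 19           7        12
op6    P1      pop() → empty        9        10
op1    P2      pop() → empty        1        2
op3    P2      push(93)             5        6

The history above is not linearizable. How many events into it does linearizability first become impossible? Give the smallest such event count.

events 1..10 are linearizable, e.g. via op1, op2, op3, op4, op5, op6:
1. op1 pop() → empty, leaving stack <>
2. op2 push(19), leaving stack <19>
3. op3 push(93), leaving stack <19,93>
4. op4 pop() (pending, included), leaving stack <19>
5. op5 pop() (pending, included), leaving stack <>
6. op6 pop() → empty, leaving stack <>
adding event 11 (op5 responds at 11) leaves no legal real-time order
no escape via the 1 pending operation (op4): every completion choice fails
sample order op1, op2, op3, op5, op6 (pending dropped) stalls at step 4 — op5 pop() → empty has no legal effect
sample order op1, op2, op3, op6, op5 (pending dropped) stalls at step 4 — op6 pop() → empty has no legal effect

11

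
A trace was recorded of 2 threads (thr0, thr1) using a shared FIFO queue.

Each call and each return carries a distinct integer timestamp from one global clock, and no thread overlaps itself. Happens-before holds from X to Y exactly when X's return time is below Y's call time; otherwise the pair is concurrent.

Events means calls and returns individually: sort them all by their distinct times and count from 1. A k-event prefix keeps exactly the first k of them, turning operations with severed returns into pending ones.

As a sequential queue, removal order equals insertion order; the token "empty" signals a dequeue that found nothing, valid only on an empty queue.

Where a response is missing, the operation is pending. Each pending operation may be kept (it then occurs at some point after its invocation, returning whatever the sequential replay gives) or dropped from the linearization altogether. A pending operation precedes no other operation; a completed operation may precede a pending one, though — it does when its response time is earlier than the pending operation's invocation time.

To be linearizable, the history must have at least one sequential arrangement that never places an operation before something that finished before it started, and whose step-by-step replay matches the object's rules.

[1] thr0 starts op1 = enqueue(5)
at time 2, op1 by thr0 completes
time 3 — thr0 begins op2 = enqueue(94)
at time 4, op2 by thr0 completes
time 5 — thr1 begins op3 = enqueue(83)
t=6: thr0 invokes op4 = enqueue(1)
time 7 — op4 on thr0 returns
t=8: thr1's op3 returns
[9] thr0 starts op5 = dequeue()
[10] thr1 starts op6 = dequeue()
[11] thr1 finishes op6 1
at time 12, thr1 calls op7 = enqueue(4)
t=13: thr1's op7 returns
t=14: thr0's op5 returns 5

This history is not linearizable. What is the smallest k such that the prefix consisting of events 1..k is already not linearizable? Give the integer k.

a valid linearization of events 1..10 exists, for instance op1, op2, op3, op4:
1. op1 enqueue(5), leaving queue <5>
2. op2 enqueue(94), leaving queue <5,94>
3. op3 enqueue(83), leaving queue <5,94,83>
4. op4 enqueue(1), leaving queue <5,94,83,1>
include event 11 — op6 responding at 11 — and every candidate order breaks
include/drop combinations of the 1 pending operation (op5) were all tried; none helps
one such order, op1, op2, op3, op4, op6 (pending dropped), breaks at step 5 where op6 dequeue() → 1 is illegal
one such order, op1, op2, op4, op3, op6 (pending dropped), breaks at step 5 where op6 dequeue() → 1 is illegal

11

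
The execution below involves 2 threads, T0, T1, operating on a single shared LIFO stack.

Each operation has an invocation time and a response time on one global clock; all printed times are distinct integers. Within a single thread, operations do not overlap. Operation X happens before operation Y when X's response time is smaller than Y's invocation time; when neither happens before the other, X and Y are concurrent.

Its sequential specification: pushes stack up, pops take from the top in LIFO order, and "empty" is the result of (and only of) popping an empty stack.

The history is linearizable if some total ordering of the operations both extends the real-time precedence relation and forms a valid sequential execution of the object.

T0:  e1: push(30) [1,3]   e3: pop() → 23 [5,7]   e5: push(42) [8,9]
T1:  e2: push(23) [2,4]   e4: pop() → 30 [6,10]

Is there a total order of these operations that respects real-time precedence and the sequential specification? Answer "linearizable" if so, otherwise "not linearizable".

linearizable

one valid linearization: e1, e2, e3, e4, e5
1. e1 push(30), leaving stack <30>
2. e2 push(23), leaving stack <30,23>
3. e3 pop() → 23, leaving stack <30>
4. e4 pop() → 30, leaving stack <>
5. e5 push(42), leaving stack <42>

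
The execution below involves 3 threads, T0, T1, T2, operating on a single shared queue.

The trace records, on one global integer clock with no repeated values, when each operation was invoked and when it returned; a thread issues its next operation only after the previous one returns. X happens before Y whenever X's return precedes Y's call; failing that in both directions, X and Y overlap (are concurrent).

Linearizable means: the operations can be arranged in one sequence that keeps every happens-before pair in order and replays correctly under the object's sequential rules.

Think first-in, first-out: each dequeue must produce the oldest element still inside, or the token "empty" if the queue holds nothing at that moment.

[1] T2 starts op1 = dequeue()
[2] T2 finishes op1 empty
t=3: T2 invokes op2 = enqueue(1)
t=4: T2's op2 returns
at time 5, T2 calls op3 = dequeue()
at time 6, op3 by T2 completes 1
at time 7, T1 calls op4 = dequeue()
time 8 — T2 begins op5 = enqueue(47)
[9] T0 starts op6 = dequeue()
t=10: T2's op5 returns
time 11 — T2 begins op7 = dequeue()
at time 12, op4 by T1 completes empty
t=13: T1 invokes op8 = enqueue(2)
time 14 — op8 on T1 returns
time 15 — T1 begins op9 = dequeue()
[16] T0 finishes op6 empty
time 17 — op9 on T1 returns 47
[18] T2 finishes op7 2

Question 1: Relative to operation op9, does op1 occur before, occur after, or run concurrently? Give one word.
before

op1 spans [1,2], op9 spans [15,17]
resp(op1)=2 < inv(op9)=15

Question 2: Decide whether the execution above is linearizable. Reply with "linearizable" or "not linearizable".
linearizable

a witness: op1, op2, op3, op4, op5, op8, op9, op7, op6
after step 1 (op1 dequeue() → empty): queue <>
after step 2 (op2 enqueue(1)): queue <1>
after step 3 (op3 dequeue() → 1): queue <>
after step 4 (op4 dequeue() → empty): queue <>
after step 5 (op5 enqueue(47)): queue <47>
after step 6 (op8 enqueue(2)): queue <47,2>
after step 7 (op9 dequeue() → 47): queue <2>
after step 8 (op7 dequeue() → 2): queue <>
after step 9 (op6 dequeue() → empty): queue <>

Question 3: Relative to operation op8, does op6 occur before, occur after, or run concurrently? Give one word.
concurrent

op6 spans [9,16], op8 spans [13,14]
the intervals overlap in both directions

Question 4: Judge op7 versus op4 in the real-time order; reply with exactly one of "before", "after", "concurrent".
concurrent

op7 spans [11,18], op4 spans [7,12]
the intervals overlap in both directions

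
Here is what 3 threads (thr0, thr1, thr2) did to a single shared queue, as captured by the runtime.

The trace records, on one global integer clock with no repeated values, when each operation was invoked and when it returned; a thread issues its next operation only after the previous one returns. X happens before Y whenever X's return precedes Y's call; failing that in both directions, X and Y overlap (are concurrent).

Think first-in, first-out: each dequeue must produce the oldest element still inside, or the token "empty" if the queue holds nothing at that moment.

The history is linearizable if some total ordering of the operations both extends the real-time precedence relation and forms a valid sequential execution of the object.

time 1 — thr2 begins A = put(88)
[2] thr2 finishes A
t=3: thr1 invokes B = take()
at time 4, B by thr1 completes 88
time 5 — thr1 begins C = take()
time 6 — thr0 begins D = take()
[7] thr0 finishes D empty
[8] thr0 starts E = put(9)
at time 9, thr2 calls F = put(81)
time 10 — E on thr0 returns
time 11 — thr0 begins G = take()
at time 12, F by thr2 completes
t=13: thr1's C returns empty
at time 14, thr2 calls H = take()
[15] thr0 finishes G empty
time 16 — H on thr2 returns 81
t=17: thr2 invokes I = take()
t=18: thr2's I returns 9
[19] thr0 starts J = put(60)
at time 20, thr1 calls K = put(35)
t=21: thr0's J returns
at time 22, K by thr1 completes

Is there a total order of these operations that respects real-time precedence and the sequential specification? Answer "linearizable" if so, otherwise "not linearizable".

cut after 14 events: linearizable; cut after 15 events (G responds, time 15): not linearizable
real-time-consistent orders of the 7 completed operations: 15 — all fail the queue replay
every completion of the 1 pending operation (H) was checked; none linearizes
take A, B, C, D, E, F, G (pending dropped): step 7 already fails, because G take() → empty cannot occur there
take A, B, C, D, E, G, F (pending dropped): step 6 already fails, because G take() → empty cannot occur there

not linearizable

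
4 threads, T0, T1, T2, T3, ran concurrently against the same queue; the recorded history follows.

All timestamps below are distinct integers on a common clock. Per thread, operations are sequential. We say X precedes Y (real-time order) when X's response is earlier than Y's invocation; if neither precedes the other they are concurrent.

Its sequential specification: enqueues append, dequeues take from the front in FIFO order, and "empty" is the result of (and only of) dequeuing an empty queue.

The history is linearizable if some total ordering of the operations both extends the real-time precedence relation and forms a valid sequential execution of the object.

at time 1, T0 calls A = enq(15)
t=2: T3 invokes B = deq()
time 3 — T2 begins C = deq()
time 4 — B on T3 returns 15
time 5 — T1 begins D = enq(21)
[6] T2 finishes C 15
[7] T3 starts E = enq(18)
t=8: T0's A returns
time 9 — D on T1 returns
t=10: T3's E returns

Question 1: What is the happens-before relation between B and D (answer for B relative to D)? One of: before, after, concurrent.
before

B spans [2,4], D spans [5,9]
resp(B)=4 < inv(D)=5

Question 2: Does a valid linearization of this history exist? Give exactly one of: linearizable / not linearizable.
not linearizable

events 1..5 are fine; event 6 — the response of C at time 6 — makes the prefix non-linearizable
every one of the 2 real-time-consistent orders over 2 completed queue ops fails the sequential spec
no escape via the 2 pending operations (A, D): every completion choice fails
sample order B, C (pending dropped) stalls at step 1 — B deq() → 15 has no legal effect
sample order C, B (pending dropped) stalls at step 1 — C deq() → 15 has no legal effect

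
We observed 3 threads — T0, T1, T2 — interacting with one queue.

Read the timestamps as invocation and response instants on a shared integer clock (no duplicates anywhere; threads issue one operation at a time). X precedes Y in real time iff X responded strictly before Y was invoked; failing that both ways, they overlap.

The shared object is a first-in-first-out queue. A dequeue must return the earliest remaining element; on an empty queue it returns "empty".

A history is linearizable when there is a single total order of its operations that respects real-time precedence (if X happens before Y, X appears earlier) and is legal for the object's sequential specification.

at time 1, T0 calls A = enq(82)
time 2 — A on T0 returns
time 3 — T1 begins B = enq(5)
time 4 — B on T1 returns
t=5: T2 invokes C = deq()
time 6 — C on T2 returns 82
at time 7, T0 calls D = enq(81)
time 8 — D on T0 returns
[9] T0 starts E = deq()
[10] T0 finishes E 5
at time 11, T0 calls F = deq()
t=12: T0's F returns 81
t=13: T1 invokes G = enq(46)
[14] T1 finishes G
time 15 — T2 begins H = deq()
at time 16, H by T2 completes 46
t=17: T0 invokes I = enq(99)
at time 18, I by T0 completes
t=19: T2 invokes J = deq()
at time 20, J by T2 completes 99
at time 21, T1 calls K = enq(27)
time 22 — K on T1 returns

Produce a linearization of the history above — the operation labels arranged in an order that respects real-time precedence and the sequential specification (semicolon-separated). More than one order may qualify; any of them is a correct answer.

step 1: A enq(82) — queue <82>
step 2: B enq(5) — queue <82,5>
step 3: C deq() → 82 — queue <5>
step 4: D enq(81) — queue <5,81>
step 5: E deq() → 5 — queue <81>
step 6: F deq() → 81 — queue <>
step 7: G enq(46) — queue <46>
step 8: H deq() → 46 — queue <>
step 9: I enq(99) — queue <99>
step 10: J deq() → 99 — queue <>
step 11: K enq(27) — queue <27>

A; B; C; D; E; F; G; H; I; J; K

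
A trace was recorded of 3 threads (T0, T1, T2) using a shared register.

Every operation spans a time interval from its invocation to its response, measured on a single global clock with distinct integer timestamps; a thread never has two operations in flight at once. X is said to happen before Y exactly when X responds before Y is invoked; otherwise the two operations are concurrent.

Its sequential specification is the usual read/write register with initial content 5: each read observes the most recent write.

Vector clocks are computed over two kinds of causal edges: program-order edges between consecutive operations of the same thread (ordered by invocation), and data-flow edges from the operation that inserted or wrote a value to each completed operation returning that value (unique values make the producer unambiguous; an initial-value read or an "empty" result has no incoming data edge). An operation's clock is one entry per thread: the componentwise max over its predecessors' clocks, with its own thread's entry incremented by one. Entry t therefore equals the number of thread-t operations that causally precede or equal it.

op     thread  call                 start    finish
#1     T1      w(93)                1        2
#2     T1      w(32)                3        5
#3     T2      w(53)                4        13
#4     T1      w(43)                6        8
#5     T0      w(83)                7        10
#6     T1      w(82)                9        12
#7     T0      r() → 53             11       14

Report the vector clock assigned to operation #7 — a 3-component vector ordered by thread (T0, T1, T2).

(2, 0, 1)

root op #3, invoked 4: fresh clock plus T2's own tick → (0, 0, 1)
root op #1, invoked 1: fresh clock plus T1's own tick → (0, 1, 0)
root op #5, invoked 7: fresh clock plus T0's own tick → (1, 0, 0)
#2 (invocation 3): componentwise max over VC(#1)=(0, 1, 0), +1 at T1, giving (0, 2, 0)
#4 (invocation 6): componentwise max over VC(#2)=(0, 2, 0), +1 at T1, giving (0, 3, 0)
#7 (invocation 11): componentwise max over VC(#3)=(0, 0, 1), VC(#5)=(1, 0, 0), +1 at T0, giving (2, 0, 1)
#6 (invocation 9): componentwise max over VC(#4)=(0, 3, 0), +1 at T1, giving (0, 4, 0)
target: VC(#7) = (2, 0, 1)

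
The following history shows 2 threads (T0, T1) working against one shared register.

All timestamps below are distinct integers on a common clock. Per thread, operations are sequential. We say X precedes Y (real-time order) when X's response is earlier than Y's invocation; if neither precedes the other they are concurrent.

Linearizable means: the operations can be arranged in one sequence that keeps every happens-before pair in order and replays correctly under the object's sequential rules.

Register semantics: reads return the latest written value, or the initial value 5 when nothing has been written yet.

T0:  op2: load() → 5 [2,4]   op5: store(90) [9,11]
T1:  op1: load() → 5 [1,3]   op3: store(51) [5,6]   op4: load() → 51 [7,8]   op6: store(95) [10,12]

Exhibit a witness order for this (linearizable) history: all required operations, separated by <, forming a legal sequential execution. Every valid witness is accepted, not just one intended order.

step 1: op1 load() → 5 — value 5
step 2: op2 load() → 5 — value 5
step 3: op3 store(51) — value 51
step 4: op4 load() → 51 — value 51
step 5: op5 store(90) — value 90
step 6: op6 store(95) — value 95

op1 < op2 < op3 < op4 < op5 < op6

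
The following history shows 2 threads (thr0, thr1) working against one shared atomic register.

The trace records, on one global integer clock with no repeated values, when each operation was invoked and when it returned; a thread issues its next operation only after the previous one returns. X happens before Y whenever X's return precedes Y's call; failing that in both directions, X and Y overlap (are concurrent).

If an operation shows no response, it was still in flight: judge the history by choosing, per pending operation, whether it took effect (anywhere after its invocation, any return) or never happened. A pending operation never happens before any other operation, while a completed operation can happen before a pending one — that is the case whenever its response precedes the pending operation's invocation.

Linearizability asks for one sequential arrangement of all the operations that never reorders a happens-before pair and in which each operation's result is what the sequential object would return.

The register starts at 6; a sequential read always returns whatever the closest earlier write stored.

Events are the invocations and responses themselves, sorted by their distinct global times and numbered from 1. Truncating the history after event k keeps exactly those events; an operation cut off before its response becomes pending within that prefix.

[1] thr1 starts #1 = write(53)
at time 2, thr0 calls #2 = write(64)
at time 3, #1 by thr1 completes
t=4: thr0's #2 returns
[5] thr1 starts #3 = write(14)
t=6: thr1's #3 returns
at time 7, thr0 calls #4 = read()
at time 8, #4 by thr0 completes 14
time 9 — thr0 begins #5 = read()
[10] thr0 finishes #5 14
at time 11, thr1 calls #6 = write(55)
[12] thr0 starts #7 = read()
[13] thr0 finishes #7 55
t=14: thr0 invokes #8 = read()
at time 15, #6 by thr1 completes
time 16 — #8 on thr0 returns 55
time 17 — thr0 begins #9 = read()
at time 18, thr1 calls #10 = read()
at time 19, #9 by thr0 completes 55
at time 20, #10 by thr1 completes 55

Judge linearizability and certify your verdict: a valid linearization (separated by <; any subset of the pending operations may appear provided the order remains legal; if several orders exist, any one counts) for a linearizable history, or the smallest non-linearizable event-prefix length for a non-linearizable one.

step 1: #1 write(53) — value 53
step 2: #2 write(64) — value 64
step 3: #3 write(14) — value 14
step 4: #4 read() → 14 — value 14
step 5: #5 read() → 14 — value 14
step 6: #6 write(55) — value 55
step 7: #7 read() → 55 — value 55
step 8: #8 read() → 55 — value 55
step 9: #9 read() → 55 — value 55
step 10: #10 read() → 55 — value 55

linearizable — witness: #1 < #2 < #3 < #4 < #5 < #6 < #7 < #8 < #9 < #10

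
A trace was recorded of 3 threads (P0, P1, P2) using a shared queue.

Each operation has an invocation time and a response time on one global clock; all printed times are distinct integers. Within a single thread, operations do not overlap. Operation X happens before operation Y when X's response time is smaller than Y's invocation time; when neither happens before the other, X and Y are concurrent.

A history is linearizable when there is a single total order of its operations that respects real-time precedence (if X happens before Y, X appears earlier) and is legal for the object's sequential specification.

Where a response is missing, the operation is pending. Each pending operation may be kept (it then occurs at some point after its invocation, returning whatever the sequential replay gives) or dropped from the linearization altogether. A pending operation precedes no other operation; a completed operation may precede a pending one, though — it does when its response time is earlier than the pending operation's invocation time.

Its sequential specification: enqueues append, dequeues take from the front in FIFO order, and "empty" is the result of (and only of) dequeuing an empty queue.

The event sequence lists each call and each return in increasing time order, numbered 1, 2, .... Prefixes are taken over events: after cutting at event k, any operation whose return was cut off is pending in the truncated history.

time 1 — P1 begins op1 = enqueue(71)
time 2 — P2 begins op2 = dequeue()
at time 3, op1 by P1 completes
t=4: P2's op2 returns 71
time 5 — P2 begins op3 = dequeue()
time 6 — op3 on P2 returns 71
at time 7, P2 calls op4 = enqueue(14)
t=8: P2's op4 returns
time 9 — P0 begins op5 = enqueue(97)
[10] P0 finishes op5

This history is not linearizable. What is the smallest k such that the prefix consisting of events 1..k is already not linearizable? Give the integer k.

6

one valid order for events 1..5 is op1, op2:
after step 1 (op1 enqueue(71)): queue <71>
after step 2 (op2 dequeue() → 71): queue <>
with event 6 included (op3 responding at time 6), all real-time-consistent orders fail
take op1, op2, op3: step 3 already fails, because op3 dequeue() → 71 cannot occur there
take op2, op1, op3: step 1 already fails, because op2 dequeue() → 71 cannot occur there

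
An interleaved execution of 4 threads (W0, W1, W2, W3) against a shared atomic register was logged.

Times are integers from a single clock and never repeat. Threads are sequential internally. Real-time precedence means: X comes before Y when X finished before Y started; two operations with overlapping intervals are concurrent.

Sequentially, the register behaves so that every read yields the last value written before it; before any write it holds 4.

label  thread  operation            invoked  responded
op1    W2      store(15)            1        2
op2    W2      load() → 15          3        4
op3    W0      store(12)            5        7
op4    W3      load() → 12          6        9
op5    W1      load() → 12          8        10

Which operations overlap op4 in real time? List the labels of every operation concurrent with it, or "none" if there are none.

op3, op5

op4 spans [6,9]; an op avoiding the whole window 6..9 is ordered, any other is concurrent
op1 [1,2]: before
op2 [3,4]: before
op3 [5,7]: concurrent
op5 [8,10]: concurrent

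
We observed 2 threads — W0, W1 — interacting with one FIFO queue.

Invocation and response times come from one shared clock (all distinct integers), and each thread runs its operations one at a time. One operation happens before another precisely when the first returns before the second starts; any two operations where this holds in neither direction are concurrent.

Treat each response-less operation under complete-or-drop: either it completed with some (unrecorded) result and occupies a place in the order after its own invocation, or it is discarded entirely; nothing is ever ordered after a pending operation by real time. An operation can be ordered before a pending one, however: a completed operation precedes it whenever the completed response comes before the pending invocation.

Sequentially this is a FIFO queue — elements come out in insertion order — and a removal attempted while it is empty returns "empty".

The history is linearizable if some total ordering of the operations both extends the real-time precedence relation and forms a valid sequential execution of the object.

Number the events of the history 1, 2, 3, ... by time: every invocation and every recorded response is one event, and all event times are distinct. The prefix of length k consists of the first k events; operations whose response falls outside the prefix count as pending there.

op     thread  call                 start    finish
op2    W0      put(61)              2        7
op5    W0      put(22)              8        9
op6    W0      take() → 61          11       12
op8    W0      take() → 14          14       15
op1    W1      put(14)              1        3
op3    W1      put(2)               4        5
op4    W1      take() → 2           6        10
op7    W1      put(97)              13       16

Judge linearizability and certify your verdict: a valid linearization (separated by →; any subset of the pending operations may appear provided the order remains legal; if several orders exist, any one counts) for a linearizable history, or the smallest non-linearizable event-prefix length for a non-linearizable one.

events 1..9 are fine; event 10 — the response of op4 at time 10 — makes the prefix non-linearizable
every one of the 7 real-time-consistent orders over 5 completed FIFO queue ops fails the sequential spec
one such order, op1, op2, op3, op4, op5, breaks at step 4 where op4 take() → 2 is illegal
one such order, op1, op2, op3, op5, op4, breaks at step 5 where op4 take() → 2 is illegal

not linearizable — minimal violating prefix: 10 events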